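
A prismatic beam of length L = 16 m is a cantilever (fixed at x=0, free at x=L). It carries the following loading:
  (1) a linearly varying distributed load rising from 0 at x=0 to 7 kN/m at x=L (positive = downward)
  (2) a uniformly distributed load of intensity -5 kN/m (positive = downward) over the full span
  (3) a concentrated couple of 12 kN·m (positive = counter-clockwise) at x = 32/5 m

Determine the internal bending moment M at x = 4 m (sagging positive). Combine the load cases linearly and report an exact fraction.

Load 1 — triangular load w₀=7 kN/m (0→w₀ over full span):
  M_1 = w₀Lx/2 - w₀L²/3 - w₀x³/(6L) = 7·16·4/2 - 7·16²/3 - 7·4³/(6·16) = -378 kN·m
Load 2 — uniform load w=-5 kN/m over full span:
  M_2 = -w(L-x)²/2 = -(-5)·(16-4)²/2 = 360 kN·m
Load 3 — applied couple M₀=12 kN·m at a=32/5 m (b=L-a=48/5):
  M_3 = M₀  [x≤a] = 12 = 12 kN·m
Superposition: M = Σ M_i = -6 kN·m ≈ -6.000000 kN·m

M(4) = -6 kN·m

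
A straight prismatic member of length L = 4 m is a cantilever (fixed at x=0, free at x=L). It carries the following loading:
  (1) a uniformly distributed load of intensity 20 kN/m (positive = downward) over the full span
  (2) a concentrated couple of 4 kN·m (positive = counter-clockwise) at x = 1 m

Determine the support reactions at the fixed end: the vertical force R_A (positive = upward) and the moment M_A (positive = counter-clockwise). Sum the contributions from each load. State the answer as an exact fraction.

R_A = 80 kN, M_A = 156 kN·m

Load 1 — uniform load w=20 kN/m over full span:
  R_A = wL = 20·4 = 80 kN
  M_A = wL²/2 = 20·4²/2 = 160 kN·m
Load 2 — applied couple M₀=4 kN·m at a=1 m (b=L-a=3):
  R_A = 0 kN
  M_A = -M₀ = -4 kN·m
Superposition: R_A = 80 kN, M_A = 156 kN·m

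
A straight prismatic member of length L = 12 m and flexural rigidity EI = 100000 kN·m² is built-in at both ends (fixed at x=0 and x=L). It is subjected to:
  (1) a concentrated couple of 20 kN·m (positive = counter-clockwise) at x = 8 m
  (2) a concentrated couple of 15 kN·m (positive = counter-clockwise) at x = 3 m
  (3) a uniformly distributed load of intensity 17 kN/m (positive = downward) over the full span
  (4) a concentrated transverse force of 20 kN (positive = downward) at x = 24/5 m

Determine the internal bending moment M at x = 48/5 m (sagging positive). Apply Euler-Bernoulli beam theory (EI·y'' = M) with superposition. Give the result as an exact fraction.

Load 1 — applied couple M₀=20 kN·m at a=8 m (b=L-a=4):
  M_1 = R_Ax - M_A - M₀  [x>a] with R_A=20/9, M_A=20/3 = (20/9)·(48/5) - (20/3) - 20 = -16/3 kN·m
Load 2 — applied couple M₀=15 kN·m at a=3 m (b=L-a=9):
  M_2 = R_Ax - M_A - M₀  [x>a] with R_A=45/32, M_A=-45/16 = (45/32)·(48/5) - (-45/16) - 15 = 21/16 kN·m
Load 3 — uniform load w=17 kN/m over full span:
  M_3 = wLx/2 - wL²/12 - wx²/2 = 17·12·(48/5)/2 - 17·12²/12 - 17·(48/5)²/2 = -204/25 kN·m
Load 4 — point force P=20 kN at a=24/5 m (b=L-a=36/5):
  M_4 = Pa²(a+3b)(L-x)/L³ - Pa²b/L²  [x>a] = 20·(24/5)²·((24/5)+3·(36/5))·(12-(48/5))/12³ - 20·(24/5)²·(36/5)/12² = -768/125 kN·m
Superposition: M = Σ M_i = -109949/6000 kN·m ≈ -18.324833 kN·m

M(48/5) = -109949/6000 kN·m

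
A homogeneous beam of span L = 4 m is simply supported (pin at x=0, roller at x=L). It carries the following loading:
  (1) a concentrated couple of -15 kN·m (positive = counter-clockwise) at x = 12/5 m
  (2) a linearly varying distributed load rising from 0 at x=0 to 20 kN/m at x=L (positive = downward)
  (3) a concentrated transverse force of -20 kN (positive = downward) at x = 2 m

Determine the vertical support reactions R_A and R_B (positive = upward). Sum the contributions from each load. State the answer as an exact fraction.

Load 1 — applied couple M₀=-15 kN·m at a=12/5 m (b=L-a=8/5):
  R_A = M₀/L = (-15)/4 = -15/4 kN
  R_B = -M₀/L = -(-15)/4 = 15/4 kN
Load 2 — triangular load w₀=20 kN/m (0→w₀ over full span):
  R_A = w₀L/6 = 20·4/6 = 40/3 kN
  R_B = w₀L/3 = 20·4/3 = 80/3 kN
Load 3 — point force P=-20 kN at a=2 m (b=L-a=2):
  R_A = Pb/L = (-20)·2/4 = -10 kN
  R_B = Pa/L = (-20)·2/4 = -10 kN
Superposition: R_A = -5/12 kN, R_B = 245/12 kN

R_A = -5/12 kN, R_B = 245/12 kN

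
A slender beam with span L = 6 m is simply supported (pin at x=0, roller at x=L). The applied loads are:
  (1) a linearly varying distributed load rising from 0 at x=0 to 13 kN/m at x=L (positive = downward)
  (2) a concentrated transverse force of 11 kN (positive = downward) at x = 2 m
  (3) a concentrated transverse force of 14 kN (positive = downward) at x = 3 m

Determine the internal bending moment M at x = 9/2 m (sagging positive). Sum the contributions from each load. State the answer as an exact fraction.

M(9/2) = 1331/32 kN·m

Load 1 — triangular load w₀=13 kN/m (0→w₀ over full span):
  M_1 = w₀Lx/6 - w₀x³/(6L) = 13·6·(9/2)/6 - 13·(9/2)³/(6·6) = 819/32 kN·m
Load 2 — point force P=11 kN at a=2 m (b=L-a=4):
  M_2 = Pa(L-x)/L  [x>a] = 11·2·(6-(9/2))/6 = 11/2 kN·m
Load 3 — point force P=14 kN at a=3 m (b=L-a=3):
  M_3 = Pa(L-x)/L  [x>a] = 14·3·(6-(9/2))/6 = 21/2 kN·m
Superposition: M = Σ M_i = 1331/32 kN·m ≈ 41.593750 kN·m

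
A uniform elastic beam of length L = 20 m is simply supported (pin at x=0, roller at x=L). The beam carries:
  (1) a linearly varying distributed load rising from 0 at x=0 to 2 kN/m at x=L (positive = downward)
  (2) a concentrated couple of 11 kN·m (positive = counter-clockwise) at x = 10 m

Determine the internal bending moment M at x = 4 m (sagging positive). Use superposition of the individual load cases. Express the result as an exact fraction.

Load 1 — triangular load w₀=2 kN/m (0→w₀ over full span):
  M_1 = w₀Lx/6 - w₀x³/(6L) = 2·20·4/6 - 2·4³/(6·20) = 128/5 kN·m
Load 2 — applied couple M₀=11 kN·m at a=10 m (b=L-a=10):
  M_2 = M₀x/L  [x≤a] = 11·4/20 = 11/5 kN·m
Superposition: M = Σ M_i = 139/5 kN·m ≈ 27.800000 kN·m

M(4) = 139/5 kN·m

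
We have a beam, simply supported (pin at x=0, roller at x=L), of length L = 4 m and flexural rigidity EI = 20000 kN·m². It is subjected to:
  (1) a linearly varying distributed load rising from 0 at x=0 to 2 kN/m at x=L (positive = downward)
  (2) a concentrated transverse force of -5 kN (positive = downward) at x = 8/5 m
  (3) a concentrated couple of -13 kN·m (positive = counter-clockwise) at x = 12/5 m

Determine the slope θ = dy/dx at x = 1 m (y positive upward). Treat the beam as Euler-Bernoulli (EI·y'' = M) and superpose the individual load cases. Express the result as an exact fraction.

θ(1) = 16771/72000000 rad

Load 1 — triangular load w₀=2 kN/m (0→w₀ over full span):
  θ_1 = -w₀(7L⁴-30L²x²+15x⁴)/(360LEI) = -2·(7·4⁴-30·4²·1²+15·1⁴)/(360·4·20000) = -1327/14400000 rad
Load 2 — point force P=-5 kN at a=8/5 m (b=L-a=12/5):
  θ_2 = -Pb(L²-b²-3x²)/(6LEI)  [x≤a] = -(-5)·(12/5)·(4²-(12/5)²-3·1²)/(6·4·20000) = 181/1000000 rad
Load 3 — applied couple M₀=-13 kN·m at a=12/5 m (b=L-a=8/5):
  θ_3 = (M₀x²/(2L)+C₁)/EI  [x≤a] with C₁=M₀(3b²-L²)/(6L)=338/75 = ((-13)·1²/(2·4)+(338/75))/20000 = 1729/12000000 rad
Superposition: θ = Σ θ_i = 16771/72000000 rad ≈ 0.000233 rad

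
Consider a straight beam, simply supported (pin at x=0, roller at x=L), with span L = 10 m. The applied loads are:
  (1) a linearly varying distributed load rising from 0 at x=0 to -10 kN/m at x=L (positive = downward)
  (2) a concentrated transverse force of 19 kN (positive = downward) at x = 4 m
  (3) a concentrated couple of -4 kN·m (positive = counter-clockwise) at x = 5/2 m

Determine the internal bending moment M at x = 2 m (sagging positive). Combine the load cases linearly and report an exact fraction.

Load 1 — triangular load w₀=-10 kN/m (0→w₀ over full span):
  M_1 = w₀Lx/6 - w₀x³/(6L) = (-10)·10·2/6 - (-10)·2³/(6·10) = -32 kN·m
Load 2 — point force P=19 kN at a=4 m (b=L-a=6):
  M_2 = Pbx/L  [x≤a] = 19·6·2/10 = 114/5 kN·m
Load 3 — applied couple M₀=-4 kN·m at a=5/2 m (b=L-a=15/2):
  M_3 = M₀x/L  [x≤a] = (-4)·2/10 = -4/5 kN·m
Superposition: M = Σ M_i = -10 kN·m ≈ -10.000000 kN·m

M(2) = -10 kN·m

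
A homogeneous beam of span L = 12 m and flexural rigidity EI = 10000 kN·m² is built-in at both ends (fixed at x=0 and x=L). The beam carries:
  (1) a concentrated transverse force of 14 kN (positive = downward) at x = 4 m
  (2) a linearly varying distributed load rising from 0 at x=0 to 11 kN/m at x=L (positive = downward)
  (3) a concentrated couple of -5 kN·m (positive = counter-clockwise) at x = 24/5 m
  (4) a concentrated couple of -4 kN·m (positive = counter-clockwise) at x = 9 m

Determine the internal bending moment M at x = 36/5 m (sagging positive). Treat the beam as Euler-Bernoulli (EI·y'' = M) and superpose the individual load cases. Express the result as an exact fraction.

M(36/5) = 168947/4500 kN·m

Load 1 — point force P=14 kN at a=4 m (b=L-a=8):
  M_1 = Pa²(a+3b)(L-x)/L³ - Pa²b/L²  [x>a] = 14·4²·(4+3·8)·(12-(36/5))/12³ - 14·4²·8/12² = 224/45 kN·m
Load 2 — triangular load w₀=11 kN/m (0→w₀ over full span):
  M_2 = 3w₀Lx/20 - w₀L²/30 - w₀x³/(6L) = 3·11·12·(36/5)/20 - 11·12²/30 - 11·(36/5)³/(6·12) = 4092/125 kN·m
Load 3 — applied couple M₀=-5 kN·m at a=24/5 m (b=L-a=36/5):
  M_3 = R_Ax - M_A - M₀  [x>a] with R_A=-3/5, M_A=-3/5 = (-3/5)·(36/5) - (-3/5) - (-5) = 32/25 kN·m
Load 4 — applied couple M₀=-4 kN·m at a=9 m (b=L-a=3):
  M_4 = R_Ax - M_A  [x≤a] with R_A=-3/8, M_A=-5/4 = (-3/8)·(36/5) - (-5/4) = -29/20 kN·m
Superposition: M = Σ M_i = 168947/4500 kN·m ≈ 37.543778 kN·m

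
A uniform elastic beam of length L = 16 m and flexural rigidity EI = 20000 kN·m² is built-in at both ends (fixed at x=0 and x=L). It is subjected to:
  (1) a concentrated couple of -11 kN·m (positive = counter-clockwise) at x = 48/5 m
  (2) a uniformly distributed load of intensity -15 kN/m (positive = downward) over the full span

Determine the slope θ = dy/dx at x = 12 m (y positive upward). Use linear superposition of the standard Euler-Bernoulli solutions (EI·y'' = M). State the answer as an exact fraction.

Load 1 — applied couple M₀=-11 kN·m at a=48/5 m (b=L-a=32/5):
  θ_1 = (R_Ax²/2 - M_Ax - M₀(x-a))/EI  [x>a] with R_A=-99/100, M_A=-88/25 = ((-99/100)·12²/2 - (-88/25)·12 - (-11)·(12-(48/5)))/20000 = -33/250000 rad
Load 2 — uniform load w=-15 kN/m over full span:
  θ_2 = -wx(L-x)(L-2x)/(12EI) = -(-15)·12·(16-12)·(16-2·12)/(12·20000) = -3/125 rad
Superposition: θ = Σ θ_i = -6033/250000 rad ≈ -0.024132 rad

θ(12) = -6033/250000 rad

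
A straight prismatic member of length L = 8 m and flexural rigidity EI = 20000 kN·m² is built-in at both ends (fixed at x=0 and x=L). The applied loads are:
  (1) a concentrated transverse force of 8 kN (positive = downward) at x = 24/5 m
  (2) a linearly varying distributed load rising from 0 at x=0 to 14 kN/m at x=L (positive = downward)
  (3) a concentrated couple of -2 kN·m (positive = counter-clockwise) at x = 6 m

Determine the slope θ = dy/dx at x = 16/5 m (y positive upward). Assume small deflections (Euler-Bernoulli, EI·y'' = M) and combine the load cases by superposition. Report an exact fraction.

Load 1 — point force P=8 kN at a=24/5 m (b=L-a=16/5):
  θ_1 = -Pb²x(2aL-(3a+b)x)/(2L³EI)  [x≤a] = -8·(16/5)²·(16/5)·(2·(24/5)·8-(3·(24/5)+(16/5))·(16/5))/(2·8³·20000) = -512/1953125 rad
Load 2 — triangular load w₀=14 kN/m (0→w₀ over full span):
  θ_2 = -w₀(2x(L-x)(L-2x)(x+2L)+x²(L-x)²)/(120LEI) = -14·(2·(16/5)·(8-(16/5))·(8-2·(16/5))·((16/5)+2·8)+(16/5)²·(8-(16/5))²)/(120·8·20000) = -336/390625 rad
Load 3 — applied couple M₀=-2 kN·m at a=6 m (b=L-a=2):
  θ_3 = (R_Ax²/2 - M_Ax)/EI  [x≤a] with R_A=-9/32, M_A=-5/8 = ((-9/32)·(16/5)²/2 - (-5/8)·(16/5))/20000 = 7/250000 rad
Superposition: θ = Σ θ_i = -34197/31250000 rad ≈ -0.001094 rad

θ(16/5) = -34197/31250000 rad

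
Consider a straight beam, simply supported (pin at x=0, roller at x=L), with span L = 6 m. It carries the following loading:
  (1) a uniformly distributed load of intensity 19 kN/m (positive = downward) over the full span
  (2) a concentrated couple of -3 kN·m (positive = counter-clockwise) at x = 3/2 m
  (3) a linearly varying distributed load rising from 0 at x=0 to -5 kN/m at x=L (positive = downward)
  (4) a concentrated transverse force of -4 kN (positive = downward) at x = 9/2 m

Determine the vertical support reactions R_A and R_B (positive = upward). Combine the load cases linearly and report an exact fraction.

Load 1 — uniform load w=19 kN/m over full span:
  R_A = wL/2 = 19·6/2 = 57 kN
  R_B = wL/2 = 19·6/2 = 57 kN
Load 2 — applied couple M₀=-3 kN·m at a=3/2 m (b=L-a=9/2):
  R_A = M₀/L = (-3)/6 = -1/2 kN
  R_B = -M₀/L = -(-3)/6 = 1/2 kN
Load 3 — triangular load w₀=-5 kN/m (0→w₀ over full span):
  R_A = w₀L/6 = (-5)·6/6 = -5 kN
  R_B = w₀L/3 = (-5)·6/3 = -10 kN
Load 4 — point force P=-4 kN at a=9/2 m (b=L-a=3/2):
  R_A = Pb/L = (-4)·(3/2)/6 = -1 kN
  R_B = Pa/L = (-4)·(9/2)/6 = -3 kN
Superposition: R_A = 101/2 kN, R_B = 89/2 kN

R_A = 101/2 kN, R_B = 89/2 kN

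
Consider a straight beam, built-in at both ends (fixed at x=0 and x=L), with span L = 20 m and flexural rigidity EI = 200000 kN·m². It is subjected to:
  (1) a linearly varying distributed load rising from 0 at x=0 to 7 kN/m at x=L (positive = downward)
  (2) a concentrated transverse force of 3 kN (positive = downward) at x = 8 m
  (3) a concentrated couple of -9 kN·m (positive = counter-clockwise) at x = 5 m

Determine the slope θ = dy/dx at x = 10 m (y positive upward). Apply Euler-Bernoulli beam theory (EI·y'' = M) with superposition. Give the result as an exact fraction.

θ(10) = -5173/48000000 rad

Load 1 — triangular load w₀=7 kN/m (0→w₀ over full span):
  θ_1 = -w₀(2x(L-x)(L-2x)(x+2L)+x²(L-x)²)/(120LEI) = -7·(2·10·(20-10)·(20-2·10)·(10+2·20)+10²·(20-10)²)/(120·20·200000) = -7/48000 rad
Load 2 — point force P=3 kN at a=8 m (b=L-a=12):
  θ_2 = Pa²(L-x)(2bL-(3b+a)(L-x))/(2L³EI)  [x>a] = 3·8²·(20-10)·(2·12·20-(3·12+8)·(20-10))/(2·20³·200000) = 3/125000 rad
Load 3 — applied couple M₀=-9 kN·m at a=5 m (b=L-a=15):
  θ_3 = (R_Ax²/2 - M_Ax - M₀(x-a))/EI  [x>a] with R_A=-81/160, M_A=27/16 = ((-81/160)·10²/2 - (27/16)·10 - (-9)·(10-5))/200000 = 9/640000 rad
Superposition: θ = Σ θ_i = -5173/48000000 rad ≈ -0.000108 rad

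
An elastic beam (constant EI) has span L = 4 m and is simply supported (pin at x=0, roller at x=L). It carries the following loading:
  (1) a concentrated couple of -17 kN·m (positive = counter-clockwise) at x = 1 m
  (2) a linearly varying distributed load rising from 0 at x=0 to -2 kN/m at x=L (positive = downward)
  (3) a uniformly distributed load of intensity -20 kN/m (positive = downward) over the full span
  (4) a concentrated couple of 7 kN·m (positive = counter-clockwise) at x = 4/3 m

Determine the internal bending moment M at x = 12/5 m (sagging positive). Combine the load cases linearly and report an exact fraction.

Load 1 — applied couple M₀=-17 kN·m at a=1 m (b=L-a=3):
  M_1 = M₀x/L - M₀  [x>a] = (-17)·(12/5)/4 - (-17) = 34/5 kN·m
Load 2 — triangular load w₀=-2 kN/m (0→w₀ over full span):
  M_2 = w₀Lx/6 - w₀x³/(6L) = (-2)·4·(12/5)/6 - (-2)·(12/5)³/(6·4) = -256/125 kN·m
Load 3 — uniform load w=-20 kN/m over full span:
  M_3 = wx(L-x)/2 = (-20)·(12/5)·(4-(12/5))/2 = -192/5 kN·m
Load 4 — applied couple M₀=7 kN·m at a=4/3 m (b=L-a=8/3):
  M_4 = M₀x/L - M₀  [x>a] = 7·(12/5)/4 - 7 = -14/5 kN·m
Superposition: M = Σ M_i = -4556/125 kN·m ≈ -36.448000 kN·m

M(12/5) = -4556/125 kN·m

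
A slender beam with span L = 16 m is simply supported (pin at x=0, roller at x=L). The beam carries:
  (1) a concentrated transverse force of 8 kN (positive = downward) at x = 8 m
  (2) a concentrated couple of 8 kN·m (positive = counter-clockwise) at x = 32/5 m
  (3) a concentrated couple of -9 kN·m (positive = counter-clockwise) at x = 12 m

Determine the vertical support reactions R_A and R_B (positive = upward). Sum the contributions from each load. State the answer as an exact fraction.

R_A = 63/16 kN, R_B = 65/16 kN

Load 1 — point force P=8 kN at a=8 m (b=L-a=8):
  R_A = Pb/L = 8·8/16 = 4 kN
  R_B = Pa/L = 8·8/16 = 4 kN
Load 2 — applied couple M₀=8 kN·m at a=32/5 m (b=L-a=48/5):
  R_A = M₀/L = 8/16 = 1/2 kN
  R_B = -M₀/L = -8/16 = -1/2 kN
Load 3 — applied couple M₀=-9 kN·m at a=12 m (b=L-a=4):
  R_A = M₀/L = (-9)/16 = -9/16 kN
  R_B = -M₀/L = -(-9)/16 = 9/16 kN
Superposition: R_A = 63/16 kN, R_B = 65/16 kN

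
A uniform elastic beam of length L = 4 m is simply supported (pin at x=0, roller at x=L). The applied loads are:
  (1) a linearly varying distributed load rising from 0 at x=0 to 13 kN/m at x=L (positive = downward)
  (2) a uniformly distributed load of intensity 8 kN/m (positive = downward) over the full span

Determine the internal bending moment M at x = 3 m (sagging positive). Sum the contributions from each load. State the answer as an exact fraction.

M(3) = 187/8 kN·m

Load 1 — triangular load w₀=13 kN/m (0→w₀ over full span):
  M_1 = w₀Lx/6 - w₀x³/(6L) = 13·4·3/6 - 13·3³/(6·4) = 91/8 kN·m
Load 2 — uniform load w=8 kN/m over full span:
  M_2 = wx(L-x)/2 = 8·3·(4-3)/2 = 12 kN·m
Superposition: M = Σ M_i = 187/8 kN·m ≈ 23.375000 kN·m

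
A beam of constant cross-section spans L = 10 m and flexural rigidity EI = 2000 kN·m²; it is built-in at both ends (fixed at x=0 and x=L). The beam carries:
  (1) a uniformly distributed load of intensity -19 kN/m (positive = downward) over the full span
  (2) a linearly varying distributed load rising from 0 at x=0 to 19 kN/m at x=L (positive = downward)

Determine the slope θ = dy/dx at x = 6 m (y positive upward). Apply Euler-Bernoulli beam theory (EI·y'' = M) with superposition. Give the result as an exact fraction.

Load 1 — uniform load w=-19 kN/m over full span:
  θ_1 = -wx(L-x)(L-2x)/(12EI) = -(-19)·6·(10-6)·(10-2·6)/(12·2000) = -19/500 rad
Load 2 — triangular load w₀=19 kN/m (0→w₀ over full span):
  θ_2 = -w₀(2x(L-x)(L-2x)(x+2L)+x²(L-x)²)/(120LEI) = -19·(2·6·(10-6)·(10-2·6)·(6+2·10)+6²·(10-6)²)/(120·10·2000) = 19/1250 rad
Superposition: θ = Σ θ_i = -57/2500 rad ≈ -0.022800 rad

θ(6) = -57/2500 rad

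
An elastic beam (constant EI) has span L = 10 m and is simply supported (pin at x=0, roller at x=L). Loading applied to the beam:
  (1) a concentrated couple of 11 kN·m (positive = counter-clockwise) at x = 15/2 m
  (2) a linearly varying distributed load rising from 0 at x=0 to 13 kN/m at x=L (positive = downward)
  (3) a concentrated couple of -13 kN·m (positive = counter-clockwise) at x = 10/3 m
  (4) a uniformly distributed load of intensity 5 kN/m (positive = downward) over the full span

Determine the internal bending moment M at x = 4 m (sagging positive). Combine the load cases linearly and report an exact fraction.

Load 1 — applied couple M₀=11 kN·m at a=15/2 m (b=L-a=5/2):
  M_1 = M₀x/L  [x≤a] = 11·4/10 = 22/5 kN·m
Load 2 — triangular load w₀=13 kN/m (0→w₀ over full span):
  M_2 = w₀Lx/6 - w₀x³/(6L) = 13·10·4/6 - 13·4³/(6·10) = 364/5 kN·m
Load 3 — applied couple M₀=-13 kN·m at a=10/3 m (b=L-a=20/3):
  M_3 = M₀x/L - M₀  [x>a] = (-13)·4/10 - (-13) = 39/5 kN·m
Load 4 — uniform load w=5 kN/m over full span:
  M_4 = wx(L-x)/2 = 5·4·(10-4)/2 = 60 kN·m
Superposition: M = Σ M_i = 145 kN·m ≈ 145.000000 kN·m

M(4) = 145 kN·m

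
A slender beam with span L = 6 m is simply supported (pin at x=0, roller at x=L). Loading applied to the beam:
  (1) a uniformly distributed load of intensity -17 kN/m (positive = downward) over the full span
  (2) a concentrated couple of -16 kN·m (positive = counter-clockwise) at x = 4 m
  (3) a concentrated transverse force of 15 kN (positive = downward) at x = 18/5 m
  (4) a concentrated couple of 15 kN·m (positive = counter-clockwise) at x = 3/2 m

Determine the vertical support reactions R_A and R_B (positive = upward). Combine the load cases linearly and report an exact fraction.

Load 1 — uniform load w=-17 kN/m over full span:
  R_A = wL/2 = (-17)·6/2 = -51 kN
  R_B = wL/2 = (-17)·6/2 = -51 kN
Load 2 — applied couple M₀=-16 kN·m at a=4 m (b=L-a=2):
  R_A = M₀/L = (-16)/6 = -8/3 kN
  R_B = -M₀/L = -(-16)/6 = 8/3 kN
Load 3 — point force P=15 kN at a=18/5 m (b=L-a=12/5):
  R_A = Pb/L = 15·(12/5)/6 = 6 kN
  R_B = Pa/L = 15·(18/5)/6 = 9 kN
Load 4 — applied couple M₀=15 kN·m at a=3/2 m (b=L-a=9/2):
  R_A = M₀/L = 15/6 = 5/2 kN
  R_B = -M₀/L = -15/6 = -5/2 kN
Superposition: R_A = -271/6 kN, R_B = -251/6 kN

R_A = -271/6 kN, R_B = -251/6 kN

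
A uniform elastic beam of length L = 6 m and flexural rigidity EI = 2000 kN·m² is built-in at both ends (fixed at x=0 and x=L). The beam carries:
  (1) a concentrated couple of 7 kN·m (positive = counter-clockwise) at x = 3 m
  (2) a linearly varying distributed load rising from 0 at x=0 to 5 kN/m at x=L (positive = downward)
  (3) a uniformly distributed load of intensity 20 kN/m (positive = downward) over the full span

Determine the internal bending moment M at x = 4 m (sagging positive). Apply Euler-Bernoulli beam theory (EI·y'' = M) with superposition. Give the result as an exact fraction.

Load 1 — applied couple M₀=7 kN·m at a=3 m (b=L-a=3):
  M_1 = R_Ax - M_A - M₀  [x>a] with R_A=7/4, M_A=7/4 = (7/4)·4 - (7/4) - 7 = -7/4 kN·m
Load 2 — triangular load w₀=5 kN/m (0→w₀ over full span):
  M_2 = 3w₀Lx/20 - w₀L²/30 - w₀x³/(6L) = 3·5·6·4/20 - 5·6²/30 - 5·4³/(6·6) = 28/9 kN·m
Load 3 — uniform load w=20 kN/m over full span:
  M_3 = wLx/2 - wL²/12 - wx²/2 = 20·6·4/2 - 20·6²/12 - 20·4²/2 = 20 kN·m
Superposition: M = Σ M_i = 769/36 kN·m ≈ 21.361111 kN·m

M(4) = 769/36 kN·m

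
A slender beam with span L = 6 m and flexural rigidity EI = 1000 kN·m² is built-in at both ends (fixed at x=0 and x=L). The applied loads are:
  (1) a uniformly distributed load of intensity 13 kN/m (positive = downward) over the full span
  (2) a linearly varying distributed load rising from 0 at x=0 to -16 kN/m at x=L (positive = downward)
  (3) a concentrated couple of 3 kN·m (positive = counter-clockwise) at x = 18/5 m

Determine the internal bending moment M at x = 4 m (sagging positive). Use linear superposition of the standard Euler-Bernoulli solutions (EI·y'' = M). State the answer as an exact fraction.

M(4) = 442/225 kN·m

Load 1 — uniform load w=13 kN/m over full span:
  M_1 = wLx/2 - wL²/12 - wx²/2 = 13·6·4/2 - 13·6²/12 - 13·4²/2 = 13 kN·m
Load 2 — triangular load w₀=-16 kN/m (0→w₀ over full span):
  M_2 = 3w₀Lx/20 - w₀L²/30 - w₀x³/(6L) = 3·(-16)·6·4/20 - (-16)·6²/30 - (-16)·4³/(6·6) = -448/45 kN·m
Load 3 — applied couple M₀=3 kN·m at a=18/5 m (b=L-a=12/5):
  M_3 = R_Ax - M_A - M₀  [x>a] with R_A=18/25, M_A=24/25 = (18/25)·4 - (24/25) - 3 = -27/25 kN·m
Superposition: M = Σ M_i = 442/225 kN·m ≈ 1.964444 kN·m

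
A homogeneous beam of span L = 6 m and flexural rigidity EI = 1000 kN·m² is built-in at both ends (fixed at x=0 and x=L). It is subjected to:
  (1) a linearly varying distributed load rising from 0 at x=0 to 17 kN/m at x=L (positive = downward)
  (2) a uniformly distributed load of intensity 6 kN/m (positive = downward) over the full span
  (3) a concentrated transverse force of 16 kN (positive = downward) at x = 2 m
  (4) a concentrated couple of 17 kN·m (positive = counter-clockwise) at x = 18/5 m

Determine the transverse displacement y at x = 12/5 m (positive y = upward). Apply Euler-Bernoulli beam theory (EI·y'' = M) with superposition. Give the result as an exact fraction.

Load 1 — triangular load w₀=17 kN/m (0→w₀ over full span):
  y_1 = -w₀x²(L-x)²(x+2L)/(120LEI) = -17·(12/5)²·(6-(12/5))²·((12/5)+2·6)/(120·6·1000) = -49572/1953125 m
Load 2 — uniform load w=6 kN/m over full span:
  y_2 = -wx²(L-x)²/(24EI) = -6·(12/5)²·(6-(12/5))²/(24·1000) = -1458/78125 m
Load 3 — point force P=16 kN at a=2 m (b=L-a=4):
  y_3 = -Pa²(L-x)²(3bL-(3b+a)(L-x))/(6L³EI)  [x>a] = -16·2²·(6-(12/5))²·(3·4·6-(3·4+2)·(6-(12/5)))/(6·6³·1000) = -216/15625 m
Load 4 — applied couple M₀=17 kN·m at a=18/5 m (b=L-a=12/5):
  y_4 = (R_Ax³/6 - M_Ax²/2)/EI  [x≤a] with R_A=102/25, M_A=136/25 = ((102/25)·(12/5)³/6 - (136/25)·(12/5)²/2)/1000 = -2448/390625 m
Superposition: y = Σ y_i = -125262/1953125 m ≈ -0.064134 m

y(12/5) = -125262/1953125 m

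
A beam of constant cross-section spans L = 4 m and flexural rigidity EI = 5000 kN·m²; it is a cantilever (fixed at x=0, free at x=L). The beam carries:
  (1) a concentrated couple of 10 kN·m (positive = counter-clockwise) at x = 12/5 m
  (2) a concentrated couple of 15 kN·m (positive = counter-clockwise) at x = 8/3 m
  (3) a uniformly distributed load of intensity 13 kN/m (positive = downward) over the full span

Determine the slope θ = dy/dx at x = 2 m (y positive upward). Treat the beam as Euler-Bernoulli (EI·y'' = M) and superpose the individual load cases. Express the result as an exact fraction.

Load 1 — applied couple M₀=10 kN·m at a=12/5 m (b=L-a=8/5):
  θ_1 = M₀x/EI  [x≤a] = 10·2/5000 = 1/250 rad
Load 2 — applied couple M₀=15 kN·m at a=8/3 m (b=L-a=4/3):
  θ_2 = M₀x/EI  [x≤a] = 15·2/5000 = 3/500 rad
Load 3 — uniform load w=13 kN/m over full span:
  θ_3 = -wx(x²-3Lx+3L²)/(6EI) = -13·2·(2²-3·4·2+3·4²)/(6·5000) = -91/3750 rad
Superposition: θ = Σ θ_i = -107/7500 rad ≈ -0.014267 rad

θ(2) = -107/7500 rad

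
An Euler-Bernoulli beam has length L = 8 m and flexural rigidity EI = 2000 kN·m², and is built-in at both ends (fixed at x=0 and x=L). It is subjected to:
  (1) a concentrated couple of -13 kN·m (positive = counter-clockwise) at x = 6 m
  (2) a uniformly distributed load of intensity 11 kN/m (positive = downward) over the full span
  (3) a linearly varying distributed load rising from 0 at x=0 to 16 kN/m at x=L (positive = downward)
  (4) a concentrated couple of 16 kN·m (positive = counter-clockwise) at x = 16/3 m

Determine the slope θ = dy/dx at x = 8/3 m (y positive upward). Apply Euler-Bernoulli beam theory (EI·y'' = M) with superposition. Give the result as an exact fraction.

Load 1 — applied couple M₀=-13 kN·m at a=6 m (b=L-a=2):
  θ_1 = (R_Ax²/2 - M_Ax)/EI  [x≤a] with R_A=-117/64, M_A=-65/16 = ((-117/64)·(8/3)²/2 - (-65/16)·(8/3))/2000 = 13/6000 rad
Load 2 — uniform load w=11 kN/m over full span:
  θ_2 = -wx(L-x)(L-2x)/(12EI) = -11·(8/3)·(8-(8/3))·(8-2·(8/3))/(12·2000) = -176/10125 rad
Load 3 — triangular load w₀=16 kN/m (0→w₀ over full span):
  θ_3 = -w₀(2x(L-x)(L-2x)(x+2L)+x²(L-x)²)/(120LEI) = -16·(2·(8/3)·(8-(8/3))·(8-2·(8/3))·((8/3)+2·8)+(8/3)²·(8-(8/3))²)/(120·8·2000) = -2048/151875 rad
Load 4 — applied couple M₀=16 kN·m at a=16/3 m (b=L-a=8/3):
  θ_4 = (R_Ax²/2 - M_Ax)/EI  [x≤a] with R_A=8/3, M_A=16/3 = ((8/3)·(8/3)²/2 - (16/3)·(8/3))/2000 = -8/3375 rad
Superposition: θ = Σ θ_i = -75503/2430000 rad ≈ -0.031071 rad

θ(8/3) = -75503/2430000 rad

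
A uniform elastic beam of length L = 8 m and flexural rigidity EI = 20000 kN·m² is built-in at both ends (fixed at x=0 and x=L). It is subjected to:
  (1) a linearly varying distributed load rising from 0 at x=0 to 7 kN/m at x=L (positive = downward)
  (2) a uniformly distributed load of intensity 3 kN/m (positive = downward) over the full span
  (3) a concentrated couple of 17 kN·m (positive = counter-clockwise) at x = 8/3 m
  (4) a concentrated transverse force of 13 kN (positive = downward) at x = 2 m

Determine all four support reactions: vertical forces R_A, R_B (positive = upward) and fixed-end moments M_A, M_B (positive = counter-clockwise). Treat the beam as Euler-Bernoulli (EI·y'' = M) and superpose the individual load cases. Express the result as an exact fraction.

R_A = 16417/480 kN, M_A = 5467/120 kN·m, R_B = 14783/480 kN, M_B = -4513/120 kN·m

Load 1 — triangular load w₀=7 kN/m (0→w₀ over full span):
  R_A = 3w₀L/20 = 3·7·8/20 = 42/5 kN
  M_A = w₀L²/30 = 7·8²/30 = 224/15 kN·m
  R_B = 7w₀L/20 = 7·7·8/20 = 98/5 kN
  M_B = -w₀L²/20 = -7·8²/20 = -112/5 kN·m
Load 2 — uniform load w=3 kN/m over full span:
  R_A = wL/2 = 3·8/2 = 12 kN
  M_A = wL²/12 = 3·8²/12 = 16 kN·m
  R_B = wL/2 = 3·8/2 = 12 kN
  M_B = -wL²/12 = -3·8²/12 = -16 kN·m
Load 3 — applied couple M₀=17 kN·m at a=8/3 m (b=L-a=16/3):
  R_A = 6M₀ab/L³ = 6·17·(8/3)·(16/3)/8³ = 17/6 kN
  M_A = M₀b(2a-b)/L² = 17·(16/3)·(2·(8/3)-(16/3))/8² = 0 kN·m
  R_B = -6M₀ab/L³ = -6·17·(8/3)·(16/3)/8³ = -17/6 kN
  M_B = M₀a(2b-a)/L² = 17·(8/3)·(2·(16/3)-(8/3))/8² = 17/3 kN·m
Load 4 — point force P=13 kN at a=2 m (b=L-a=6):
  R_A = Pb²(3a+b)/L³ = 13·6²·(3·2+6)/8³ = 351/32 kN
  M_A = Pab²/L² = 13·2·6²/8² = 117/8 kN·m
  R_B = Pa²(a+3b)/L³ = 13·2²·(2+3·6)/8³ = 65/32 kN
  M_B = -Pa²b/L² = -13·2²·6/8² = -39/8 kN·m
Superposition: R_A = 16417/480 kN, M_A = 5467/120 kN·m, R_B = 14783/480 kN, M_B = -4513/120 kN·m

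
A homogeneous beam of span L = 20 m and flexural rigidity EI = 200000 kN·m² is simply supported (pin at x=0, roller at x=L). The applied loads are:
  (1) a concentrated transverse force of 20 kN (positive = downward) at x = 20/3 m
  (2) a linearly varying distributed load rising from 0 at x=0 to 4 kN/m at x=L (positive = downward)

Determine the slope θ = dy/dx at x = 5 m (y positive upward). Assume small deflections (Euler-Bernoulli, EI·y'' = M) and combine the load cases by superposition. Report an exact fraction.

Load 1 — point force P=20 kN at a=20/3 m (b=L-a=40/3):
  θ_1 = -Pb(L²-b²-3x²)/(6LEI)  [x≤a] = -20·(40/3)·(20²-(40/3)²-3·5²)/(6·20·200000) = -53/32400 rad
Load 2 — triangular load w₀=4 kN/m (0→w₀ over full span):
  θ_2 = -w₀(7L⁴-30L²x²+15x⁴)/(360LEI) = -4·(7·20⁴-30·20²·5²+15·5⁴)/(360·20·200000) = -1327/576000 rad
Superposition: θ = Σ θ_i = -20423/5184000 rad ≈ -0.003940 rad

θ(5) = -20423/5184000 rad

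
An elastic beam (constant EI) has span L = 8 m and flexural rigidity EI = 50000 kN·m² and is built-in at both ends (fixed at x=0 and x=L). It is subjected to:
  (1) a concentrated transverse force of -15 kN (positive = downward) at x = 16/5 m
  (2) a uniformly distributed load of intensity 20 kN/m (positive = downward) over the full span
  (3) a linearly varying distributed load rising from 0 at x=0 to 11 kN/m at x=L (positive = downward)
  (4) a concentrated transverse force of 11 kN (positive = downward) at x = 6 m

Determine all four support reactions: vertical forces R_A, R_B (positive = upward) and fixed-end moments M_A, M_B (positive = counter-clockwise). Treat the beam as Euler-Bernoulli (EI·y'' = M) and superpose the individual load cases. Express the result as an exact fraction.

R_A = 68159/800 kN, M_A = 70187/600 kN·m, R_B = 91841/800 kN, M_B = -85633/600 kN·m

Load 1 — point force P=-15 kN at a=16/5 m (b=L-a=24/5):
  R_A = Pb²(3a+b)/L³ = (-15)·(24/5)²·(3·(16/5)+(24/5))/8³ = -243/25 kN
  M_A = Pab²/L² = (-15)·(16/5)·(24/5)²/8² = -432/25 kN·m
  R_B = Pa²(a+3b)/L³ = (-15)·(16/5)²·((16/5)+3·(24/5))/8³ = -132/25 kN
  M_B = -Pa²b/L² = -(-15)·(16/5)²·(24/5)/8² = 288/25 kN·m
Load 2 — uniform load w=20 kN/m over full span:
  R_A = wL/2 = 20·8/2 = 80 kN
  M_A = wL²/12 = 20·8²/12 = 320/3 kN·m
  R_B = wL/2 = 20·8/2 = 80 kN
  M_B = -wL²/12 = -20·8²/12 = -320/3 kN·m
Load 3 — triangular load w₀=11 kN/m (0→w₀ over full span):
  R_A = 3w₀L/20 = 3·11·8/20 = 66/5 kN
  M_A = w₀L²/30 = 11·8²/30 = 352/15 kN·m
  R_B = 7w₀L/20 = 7·11·8/20 = 154/5 kN
  M_B = -w₀L²/20 = -11·8²/20 = -176/5 kN·m
Load 4 — point force P=11 kN at a=6 m (b=L-a=2):
  R_A = Pb²(3a+b)/L³ = 11·2²·(3·6+2)/8³ = 55/32 kN
  M_A = Pab²/L² = 11·6·2²/8² = 33/8 kN·m
  R_B = Pa²(a+3b)/L³ = 11·6²·(6+3·2)/8³ = 297/32 kN
  M_B = -Pa²b/L² = -11·6²·2/8² = -99/8 kN·m
Superposition: R_A = 68159/800 kN, M_A = 70187/600 kN·m, R_B = 91841/800 kN, M_B = -85633/600 kN·m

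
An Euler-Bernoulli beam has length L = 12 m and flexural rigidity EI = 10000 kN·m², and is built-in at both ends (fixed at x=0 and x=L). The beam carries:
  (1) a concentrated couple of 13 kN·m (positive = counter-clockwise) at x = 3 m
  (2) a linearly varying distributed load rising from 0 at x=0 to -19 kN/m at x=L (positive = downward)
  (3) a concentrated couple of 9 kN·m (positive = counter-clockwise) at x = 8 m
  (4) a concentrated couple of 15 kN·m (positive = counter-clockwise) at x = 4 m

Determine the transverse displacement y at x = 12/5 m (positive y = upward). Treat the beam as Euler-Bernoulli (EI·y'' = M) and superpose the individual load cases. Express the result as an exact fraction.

y(12/5) = 6007557/312500000 m

Load 1 — applied couple M₀=13 kN·m at a=3 m (b=L-a=9):
  y_1 = (R_Ax³/6 - M_Ax²/2)/EI  [x≤a] with R_A=39/32, M_A=-39/16 = ((39/32)·(12/5)³/6 - (-39/16)·(12/5)²/2)/10000 = 2457/2500000 m
Load 2 — triangular load w₀=-19 kN/m (0→w₀ over full span):
  y_2 = -w₀x²(L-x)²(x+2L)/(120LEI) = -(-19)·(12/5)²·(12-(12/5))²·((12/5)+2·12)/(120·12·10000) = 180576/9765625 m
Load 3 — applied couple M₀=9 kN·m at a=8 m (b=L-a=4):
  y_3 = (R_Ax³/6 - M_Ax²/2)/EI  [x≤a] with R_A=1, M_A=3 = (1·(12/5)³/6 - 3·(12/5)²/2)/10000 = -99/156250 m
Load 4 — applied couple M₀=15 kN·m at a=4 m (b=L-a=8):
  y_4 = (R_Ax³/6 - M_Ax²/2)/EI  [x≤a] with R_A=5/3, M_A=0 = ((5/3)·(12/5)³/6 - 0·(12/5)²/2)/10000 = 6/15625 m
Superposition: y = Σ y_i = 6007557/312500000 m ≈ 0.019224 m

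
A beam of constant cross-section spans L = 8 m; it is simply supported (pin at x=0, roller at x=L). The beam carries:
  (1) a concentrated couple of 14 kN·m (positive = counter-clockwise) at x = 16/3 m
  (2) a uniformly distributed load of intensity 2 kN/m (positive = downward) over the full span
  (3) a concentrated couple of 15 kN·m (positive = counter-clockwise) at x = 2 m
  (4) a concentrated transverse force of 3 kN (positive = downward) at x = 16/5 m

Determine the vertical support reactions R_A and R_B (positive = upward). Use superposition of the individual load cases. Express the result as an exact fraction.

R_A = 537/40 kN, R_B = 223/40 kN

Load 1 — applied couple M₀=14 kN·m at a=16/3 m (b=L-a=8/3):
  R_A = M₀/L = 14/8 = 7/4 kN
  R_B = -M₀/L = -14/8 = -7/4 kN
Load 2 — uniform load w=2 kN/m over full span:
  R_A = wL/2 = 2·8/2 = 8 kN
  R_B = wL/2 = 2·8/2 = 8 kN
Load 3 — applied couple M₀=15 kN·m at a=2 m (b=L-a=6):
  R_A = M₀/L = 15/8 kN
  R_B = -M₀/L = -15/8 kN
Load 4 — point force P=3 kN at a=16/5 m (b=L-a=24/5):
  R_A = Pb/L = 3·(24/5)/8 = 9/5 kN
  R_B = Pa/L = 3·(16/5)/8 = 6/5 kN
Superposition: R_A = 537/40 kN, R_B = 223/40 kN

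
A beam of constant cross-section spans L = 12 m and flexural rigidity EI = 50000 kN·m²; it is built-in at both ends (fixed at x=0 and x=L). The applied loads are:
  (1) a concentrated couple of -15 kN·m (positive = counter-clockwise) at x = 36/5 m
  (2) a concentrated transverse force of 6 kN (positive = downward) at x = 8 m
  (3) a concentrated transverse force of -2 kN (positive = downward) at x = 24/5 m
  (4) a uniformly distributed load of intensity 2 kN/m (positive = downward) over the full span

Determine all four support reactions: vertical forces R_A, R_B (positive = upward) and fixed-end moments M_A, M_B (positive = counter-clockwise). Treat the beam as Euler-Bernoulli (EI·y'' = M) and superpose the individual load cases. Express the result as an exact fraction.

Load 1 — applied couple M₀=-15 kN·m at a=36/5 m (b=L-a=24/5):
  R_A = 6M₀ab/L³ = 6·(-15)·(36/5)·(24/5)/12³ = -9/5 kN
  M_A = M₀b(2a-b)/L² = (-15)·(24/5)·(2·(36/5)-(24/5))/12² = -24/5 kN·m
  R_B = -6M₀ab/L³ = -6·(-15)·(36/5)·(24/5)/12³ = 9/5 kN
  M_B = M₀a(2b-a)/L² = (-15)·(36/5)·(2·(24/5)-(36/5))/12² = -9/5 kN·m
Load 2 — point force P=6 kN at a=8 m (b=L-a=4):
  R_A = Pb²(3a+b)/L³ = 6·4²·(3·8+4)/12³ = 14/9 kN
  M_A = Pab²/L² = 6·8·4²/12² = 16/3 kN·m
  R_B = Pa²(a+3b)/L³ = 6·8²·(8+3·4)/12³ = 40/9 kN
  M_B = -Pa²b/L² = -6·8²·4/12² = -32/3 kN·m
Load 3 — point force P=-2 kN at a=24/5 m (b=L-a=36/5):
  R_A = Pb²(3a+b)/L³ = (-2)·(36/5)²·(3·(24/5)+(36/5))/12³ = -162/125 kN
  M_A = Pab²/L² = (-2)·(24/5)·(36/5)²/12² = -432/125 kN·m
  R_B = Pa²(a+3b)/L³ = (-2)·(24/5)²·((24/5)+3·(36/5))/12³ = -88/125 kN
  M_B = -Pa²b/L² = -(-2)·(24/5)²·(36/5)/12² = 288/125 kN·m
Load 4 — uniform load w=2 kN/m over full span:
  R_A = wL/2 = 2·12/2 = 12 kN
  M_A = wL²/12 = 2·12²/12 = 24 kN·m
  R_B = wL/2 = 2·12/2 = 12 kN
  M_B = -wL²/12 = -2·12²/12 = -24 kN·m
Superposition: R_A = 11767/1125 kN, M_A = 7904/375 kN·m, R_B = 19733/1125 kN, M_B = -12811/375 kN·m

R_A = 11767/1125 kN, M_A = 7904/375 kN·m, R_B = 19733/1125 kN, M_B = -12811/375 kN·m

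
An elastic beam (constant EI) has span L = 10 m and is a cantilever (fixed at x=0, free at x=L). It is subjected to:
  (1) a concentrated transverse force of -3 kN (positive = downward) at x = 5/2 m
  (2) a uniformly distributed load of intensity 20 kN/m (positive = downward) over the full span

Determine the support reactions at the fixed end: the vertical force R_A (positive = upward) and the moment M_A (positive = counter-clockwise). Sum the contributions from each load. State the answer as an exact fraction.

Load 1 — point force P=-3 kN at a=5/2 m (b=L-a=15/2):
  R_A = P = (-3) = -3 kN
  M_A = Pa = (-3)·(5/2) = -15/2 kN·m
Load 2 — uniform load w=20 kN/m over full span:
  R_A = wL = 20·10 = 200 kN
  M_A = wL²/2 = 20·10²/2 = 1000 kN·m
Superposition: R_A = 197 kN, M_A = 1985/2 kN·m

R_A = 197 kN, M_A = 1985/2 kN·m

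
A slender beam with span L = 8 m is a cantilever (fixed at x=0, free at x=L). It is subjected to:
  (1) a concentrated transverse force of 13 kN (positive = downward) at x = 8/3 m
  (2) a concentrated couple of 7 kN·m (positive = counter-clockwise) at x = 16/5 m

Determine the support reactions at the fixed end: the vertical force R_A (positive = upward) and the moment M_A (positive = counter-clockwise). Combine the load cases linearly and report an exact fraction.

Load 1 — point force P=13 kN at a=8/3 m (b=L-a=16/3):
  R_A = P = 13 kN
  M_A = Pa = 13·(8/3) = 104/3 kN·m
Load 2 — applied couple M₀=7 kN·m at a=16/5 m (b=L-a=24/5):
  R_A = 0 kN
  M_A = -M₀ = -7 kN·m
Superposition: R_A = 13 kN, M_A = 83/3 kN·m

R_A = 13 kN, M_A = 83/3 kN·m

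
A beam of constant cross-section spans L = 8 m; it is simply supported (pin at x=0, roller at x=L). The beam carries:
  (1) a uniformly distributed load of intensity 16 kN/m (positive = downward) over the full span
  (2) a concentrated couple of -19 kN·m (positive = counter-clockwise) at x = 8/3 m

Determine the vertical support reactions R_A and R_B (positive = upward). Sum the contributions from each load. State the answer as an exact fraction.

Load 1 — uniform load w=16 kN/m over full span:
  R_A = wL/2 = 16·8/2 = 64 kN
  R_B = wL/2 = 16·8/2 = 64 kN
Load 2 — applied couple M₀=-19 kN·m at a=8/3 m (b=L-a=16/3):
  R_A = M₀/L = (-19)/8 = -19/8 kN
  R_B = -M₀/L = -(-19)/8 = 19/8 kN
Superposition: R_A = 493/8 kN, R_B = 531/8 kN

R_A = 493/8 kN, R_B = 531/8 kN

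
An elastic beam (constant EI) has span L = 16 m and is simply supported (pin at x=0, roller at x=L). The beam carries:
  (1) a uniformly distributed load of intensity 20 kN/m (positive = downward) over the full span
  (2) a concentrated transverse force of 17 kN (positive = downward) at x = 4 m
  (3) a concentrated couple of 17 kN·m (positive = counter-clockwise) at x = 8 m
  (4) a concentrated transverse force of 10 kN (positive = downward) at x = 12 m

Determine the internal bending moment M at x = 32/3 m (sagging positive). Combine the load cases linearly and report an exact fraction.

Load 1 — uniform load w=20 kN/m over full span:
  M_1 = wx(L-x)/2 = 20·(32/3)·(16-(32/3))/2 = 5120/9 kN·m
Load 2 — point force P=17 kN at a=4 m (b=L-a=12):
  M_2 = Pa(L-x)/L  [x>a] = 17·4·(16-(32/3))/16 = 68/3 kN·m
Load 3 — applied couple M₀=17 kN·m at a=8 m (b=L-a=8):
  M_3 = M₀x/L - M₀  [x>a] = 17·(32/3)/16 - 17 = -17/3 kN·m
Load 4 — point force P=10 kN at a=12 m (b=L-a=4):
  M_4 = Pbx/L  [x≤a] = 10·4·(32/3)/16 = 80/3 kN·m
Superposition: M = Σ M_i = 5513/9 kN·m ≈ 612.555556 kN·m

M(32/3) = 5513/9 kN·m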